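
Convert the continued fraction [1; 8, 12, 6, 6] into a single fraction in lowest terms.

4087/3637

Start with 6.
6 + 1/(6/1) = 6 + 1/6 = 37/6
12 + 1/(37/6) = 12 + 6/37 = 450/37
8 + 1/(450/37) = 8 + 37/450 = 3637/450
1 + 1/(3637/450) = 1 + 450/3637 = 4087/3637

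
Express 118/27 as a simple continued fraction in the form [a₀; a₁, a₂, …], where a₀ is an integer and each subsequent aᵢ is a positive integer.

[4; 2, 1, 2, 3]

118 ÷ 27 → quotient 4, remainder 10
27 ÷ 10 → quotient 2, remainder 7
10 ÷ 7 → quotient 1, remainder 3
7 ÷ 3 → quotient 2, remainder 1
3 ÷ 1 → quotient 3, remainder 0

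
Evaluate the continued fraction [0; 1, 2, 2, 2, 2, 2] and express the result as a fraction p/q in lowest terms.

a_0 = 0: 0/1
a_1 = 1: 1/1
a_2 = 2: 2/3
a_3 = 2: 5/7
a_4 = 2: 12/17
a_5 = 2: 29/41
a_6 = 2: 70/99

70/99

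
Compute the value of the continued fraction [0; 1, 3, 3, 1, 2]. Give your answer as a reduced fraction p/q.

36/47

a_0 = 0: 0/1
a_1 = 1: 1/1
a_2 = 3: 3/4
a_3 = 3: 10/13
a_4 = 1: 13/17
a_5 = 2: 36/47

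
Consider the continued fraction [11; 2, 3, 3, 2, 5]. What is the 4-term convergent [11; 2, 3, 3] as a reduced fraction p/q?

Start with 3.
3 + 1/(3/1) = 3 + 1/3 = 10/3
2 + 1/(10/3) = 2 + 3/10 = 23/10
11 + 1/(23/10) = 11 + 10/23 = 263/23

263/23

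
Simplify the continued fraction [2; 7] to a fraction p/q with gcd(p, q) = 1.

Compute successive convergents:
a_0 = 2: 2/1
a_1 = 7: 15/7

15/7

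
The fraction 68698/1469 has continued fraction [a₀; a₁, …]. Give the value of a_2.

Repeatedly divide and take the remainder:
⌊68698/1469⌋ = 46, remainder 1124
⌊1469/1124⌋ = 1, remainder 345
⌊1124/345⌋ = 3, remainder 89

3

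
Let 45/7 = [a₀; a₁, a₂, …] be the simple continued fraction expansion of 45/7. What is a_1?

2

45 = 6·7 + 3, so a_0 = 6
7 = 2·3 + 1, so a_1 = 2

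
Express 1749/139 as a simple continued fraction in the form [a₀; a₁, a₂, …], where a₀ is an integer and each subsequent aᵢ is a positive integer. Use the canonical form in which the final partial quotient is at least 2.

Repeatedly divide and take the remainder:
1749 ÷ 139 → quotient 12, remainder 81
139 ÷ 81 → quotient 1, remainder 58
81 ÷ 58 → quotient 1, remainder 23
58 ÷ 23 → quotient 2, remainder 12
23 ÷ 12 → quotient 1, remainder 11
12 ÷ 11 → quotient 1, remainder 1
11 ÷ 1 → quotient 11, remainder 0

[12; 1, 1, 2, 1, 1, 11]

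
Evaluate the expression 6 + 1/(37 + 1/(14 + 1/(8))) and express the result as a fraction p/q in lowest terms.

a_0 = 6: 6/1
a_1 = 37: 223/37
a_2 = 14: 3128/519
a_3 = 8: 25247/4189

25247/4189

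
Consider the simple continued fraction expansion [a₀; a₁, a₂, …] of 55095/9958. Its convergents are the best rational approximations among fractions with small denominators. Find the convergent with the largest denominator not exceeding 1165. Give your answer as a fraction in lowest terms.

1859/336

List convergents until the denominator exceeds the bound:
a_0 = 5: 5/1  (≤ bound)
a_1 = 1: 6/1  (≤ bound)
a_2 = 1: 11/2  (≤ bound)
a_3 = 7: 83/15  (≤ bound)
a_4 = 7: 592/107  (≤ bound)
a_5 = 3: 1859/336  (≤ bound)
a_6 = 14: 26618/4811  (> 1165, stop)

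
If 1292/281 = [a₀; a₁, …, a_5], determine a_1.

1

Apply division with remainder until the remainder is 0:
⌊1292/281⌋ = 4, remainder 168
⌊281/168⌋ = 1, remainder 113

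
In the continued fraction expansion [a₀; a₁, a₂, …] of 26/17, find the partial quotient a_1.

Apply division with remainder until the remainder is 0:
26 = 1·17 + 9, so a_0 = 1
17 = 1·9 + 8, so a_1 = 1

1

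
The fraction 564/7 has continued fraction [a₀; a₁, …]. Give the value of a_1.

1

564 ÷ 7 → quotient 80, remainder 4
7 ÷ 4 → quotient 1, remainder 3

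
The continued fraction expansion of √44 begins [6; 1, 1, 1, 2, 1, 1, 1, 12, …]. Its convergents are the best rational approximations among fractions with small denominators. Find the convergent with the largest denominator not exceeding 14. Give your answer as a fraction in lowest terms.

a_0 = 6: 6/1  (≤ bound)
a_1 = 1: 7/1  (≤ bound)
a_2 = 1: 13/2  (≤ bound)
a_3 = 1: 20/3  (≤ bound)
a_4 = 2: 53/8  (≤ bound)
a_5 = 1: 73/11  (≤ bound)
a_6 = 1: 126/19  (> 14, stop)

73/11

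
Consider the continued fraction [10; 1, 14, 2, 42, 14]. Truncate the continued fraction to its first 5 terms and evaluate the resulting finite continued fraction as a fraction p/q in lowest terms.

14402/1317

Work from the innermost term outward:
Start with 42.
2 + 1/(42/1) = 2 + 1/42 = 85/42
14 + 1/(85/42) = 14 + 42/85 = 1232/85
1 + 1/(1232/85) = 1 + 85/1232 = 1317/1232
10 + 1/(1317/1232) = 10 + 1232/1317 = 14402/1317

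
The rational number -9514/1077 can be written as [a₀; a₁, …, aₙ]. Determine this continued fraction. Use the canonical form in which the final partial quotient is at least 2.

[-9; 6, 59, 1, 2]

-9514 ÷ 1077 → quotient -9, remainder 179
1077 ÷ 179 → quotient 6, remainder 3
179 ÷ 3 → quotient 59, remainder 2
3 ÷ 2 → quotient 1, remainder 1
2 ÷ 1 → quotient 2, remainder 0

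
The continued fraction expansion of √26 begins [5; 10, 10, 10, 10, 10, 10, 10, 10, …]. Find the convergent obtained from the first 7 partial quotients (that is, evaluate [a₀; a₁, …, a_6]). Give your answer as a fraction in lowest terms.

5357035/1050601

Start with 10.
10 + 1/(10/1) = 10 + 1/10 = 101/10
10 + 1/(101/10) = 10 + 10/101 = 1020/101
10 + 1/(1020/101) = 10 + 101/1020 = 10301/1020
10 + 1/(10301/1020) = 10 + 1020/10301 = 104030/10301
10 + 1/(104030/10301) = 10 + 10301/104030 = 1050601/104030
5 + 1/(1050601/104030) = 5 + 104030/1050601 = 5357035/1050601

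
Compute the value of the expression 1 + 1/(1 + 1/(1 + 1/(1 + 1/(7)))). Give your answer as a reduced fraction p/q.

Start with 7.
1 + 1/(7/1) = 1 + 1/7 = 8/7
1 + 1/(8/7) = 1 + 7/8 = 15/8
1 + 1/(15/8) = 1 + 8/15 = 23/15
1 + 1/(23/15) = 1 + 15/23 = 38/23

38/23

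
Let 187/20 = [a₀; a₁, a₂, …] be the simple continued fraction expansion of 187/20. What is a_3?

⌊187/20⌋ = 9, remainder 7
⌊20/7⌋ = 2, remainder 6
⌊7/6⌋ = 1, remainder 1
⌊6/1⌋ = 6, remainder 0

6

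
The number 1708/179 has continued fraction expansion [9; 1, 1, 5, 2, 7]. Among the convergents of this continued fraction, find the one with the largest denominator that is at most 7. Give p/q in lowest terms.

a_0 = 9: 9/1  (≤ bound)
a_1 = 1: 10/1  (≤ bound)
a_2 = 1: 19/2  (≤ bound)
a_3 = 5: 105/11  (> 7, stop)

19/2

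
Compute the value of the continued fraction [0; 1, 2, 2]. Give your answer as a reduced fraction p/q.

Start with 2.
2 + 1/(2/1) = 2 + 1/2 = 5/2
1 + 1/(5/2) = 1 + 2/5 = 7/5
0 + 1/(7/5) = 0 + 5/7 = 5/7

5/7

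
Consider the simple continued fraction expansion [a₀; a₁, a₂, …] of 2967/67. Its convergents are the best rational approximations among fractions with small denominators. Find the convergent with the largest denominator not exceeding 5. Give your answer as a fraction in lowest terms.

177/4

a_0 = 44: 44/1  (≤ bound)
a_1 = 3: 133/3  (≤ bound)
a_2 = 1: 177/4  (≤ bound)
a_3 = 1: 310/7  (> 5, stop)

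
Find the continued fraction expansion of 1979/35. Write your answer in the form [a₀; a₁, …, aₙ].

1979 ÷ 35 → quotient 56, remainder 19
35 ÷ 19 → quotient 1, remainder 16
19 ÷ 16 → quotient 1, remainder 3
16 ÷ 3 → quotient 5, remainder 1
3 ÷ 1 → quotient 3, remainder 0

[56; 1, 1, 5, 3]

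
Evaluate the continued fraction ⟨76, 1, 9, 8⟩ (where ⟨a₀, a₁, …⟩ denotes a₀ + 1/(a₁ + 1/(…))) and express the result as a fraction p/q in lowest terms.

Start with 8.
9 + 1/(8/1) = 9 + 1/8 = 73/8
1 + 1/(73/8) = 1 + 8/73 = 81/73
76 + 1/(81/73) = 76 + 73/81 = 6229/81

6229/81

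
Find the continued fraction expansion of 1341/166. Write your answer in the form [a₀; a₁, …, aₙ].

[8; 12, 1, 3, 3]

Repeatedly divide and take the remainder:
⌊1341/166⌋ = 8, remainder 13
⌊166/13⌋ = 12, remainder 10
⌊13/10⌋ = 1, remainder 3
⌊10/3⌋ = 3, remainder 1
⌊3/1⌋ = 3, remainder 0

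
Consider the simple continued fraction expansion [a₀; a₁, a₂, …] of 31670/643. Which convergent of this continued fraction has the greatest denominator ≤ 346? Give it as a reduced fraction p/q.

3497/71

a_0 = 49: 49/1  (≤ bound)
a_1 = 3: 148/3  (≤ bound)
a_2 = 1: 197/4  (≤ bound)
a_3 = 17: 3497/71  (≤ bound)
a_4 = 9: 31670/643  (> 346, stop)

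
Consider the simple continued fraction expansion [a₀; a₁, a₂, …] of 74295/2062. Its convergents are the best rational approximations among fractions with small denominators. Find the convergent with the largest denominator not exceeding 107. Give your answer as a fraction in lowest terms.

List convergents until the denominator exceeds the bound:
a_0 = 36: 36/1  (≤ bound)
a_1 = 32: 1153/32  (≤ bound)
a_2 = 1: 1189/33  (≤ bound)
a_3 = 2: 3531/98  (≤ bound)
a_4 = 1: 4720/131  (> 107, stop)

3531/98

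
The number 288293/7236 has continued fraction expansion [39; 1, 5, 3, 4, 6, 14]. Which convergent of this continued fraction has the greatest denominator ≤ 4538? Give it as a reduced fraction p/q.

a_0 = 39: 39/1  (≤ bound)
a_1 = 1: 40/1  (≤ bound)
a_2 = 5: 239/6  (≤ bound)
a_3 = 3: 757/19  (≤ bound)
a_4 = 4: 3267/82  (≤ bound)
a_5 = 6: 20359/511  (≤ bound)
a_6 = 14: 288293/7236  (> 4538, stop)

20359/511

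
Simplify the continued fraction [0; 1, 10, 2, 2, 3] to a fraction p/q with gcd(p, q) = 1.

177/194

Start with 3.
2 + 1/(3/1) = 2 + 1/3 = 7/3
2 + 1/(7/3) = 2 + 3/7 = 17/7
10 + 1/(17/7) = 10 + 7/17 = 177/17
1 + 1/(177/17) = 1 + 17/177 = 194/177
0 + 1/(194/177) = 0 + 177/194 = 177/194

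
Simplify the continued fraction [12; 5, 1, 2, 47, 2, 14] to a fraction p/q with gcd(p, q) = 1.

287156/23583

Compute successive convergents:
a_0 = 12: 12/1
a_1 = 5: 61/5
a_2 = 1: 73/6
a_3 = 2: 207/17
a_4 = 47: 9802/805
a_5 = 2: 19811/1627
a_6 = 14: 287156/23583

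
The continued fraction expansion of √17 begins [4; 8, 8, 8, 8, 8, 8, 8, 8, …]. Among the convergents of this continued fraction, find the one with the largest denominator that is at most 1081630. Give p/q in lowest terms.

1166876/283009

a_0 = 4: 4/1  (≤ bound)
a_1 = 8: 33/8  (≤ bound)
a_2 = 8: 268/65  (≤ bound)
a_3 = 8: 2177/528  (≤ bound)
a_4 = 8: 17684/4289  (≤ bound)
a_5 = 8: 143649/34840  (≤ bound)
a_6 = 8: 1166876/283009  (≤ bound)
a_7 = 8: 9478657/2298912  (> 1081630, stop)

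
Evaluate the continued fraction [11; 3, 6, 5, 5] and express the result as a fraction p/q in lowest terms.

5760/509

a_0 = 11: 11/1
a_1 = 3: 34/3
a_2 = 6: 215/19
a_3 = 5: 1109/98
a_4 = 5: 5760/509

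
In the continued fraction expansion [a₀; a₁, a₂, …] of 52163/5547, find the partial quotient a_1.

52163 ÷ 5547 → quotient 9, remainder 2240
5547 ÷ 2240 → quotient 2, remainder 1067

2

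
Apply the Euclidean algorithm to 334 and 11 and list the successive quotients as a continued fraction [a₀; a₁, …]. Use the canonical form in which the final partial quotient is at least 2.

⌊334/11⌋ = 30, remainder 4
⌊11/4⌋ = 2, remainder 3
⌊4/3⌋ = 1, remainder 1
⌊3/1⌋ = 3, remainder 0

[30; 2, 1, 3]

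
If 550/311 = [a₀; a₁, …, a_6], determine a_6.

2

Repeatedly divide and take the remainder:
⌊550/311⌋ = 1, remainder 239
⌊311/239⌋ = 1, remainder 72
⌊239/72⌋ = 3, remainder 23
⌊72/23⌋ = 3, remainder 3
⌊23/3⌋ = 7, remainder 2
⌊3/2⌋ = 1, remainder 1
⌊2/1⌋ = 2, remainder 0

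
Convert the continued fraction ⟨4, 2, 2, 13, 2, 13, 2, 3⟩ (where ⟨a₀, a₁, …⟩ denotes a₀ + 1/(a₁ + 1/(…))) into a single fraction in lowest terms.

a_0 = 4: 4/1
a_1 = 2: 9/2
a_2 = 2: 22/5
a_3 = 13: 295/67
a_4 = 2: 612/139
a_5 = 13: 8251/1874
a_6 = 2: 17114/3887
a_7 = 3: 59593/13535

59593/13535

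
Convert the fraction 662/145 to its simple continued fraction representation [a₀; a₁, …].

Apply division with remainder until the remainder is 0:
662 = 4·145 + 82, so a_0 = 4
145 = 1·82 + 63, so a_1 = 1
82 = 1·63 + 19, so a_2 = 1
63 = 3·19 + 6, so a_3 = 3
19 = 3·6 + 1, so a_4 = 3
6 = 6·1 + 0, so a_5 = 6

[4; 1, 1, 3, 3, 6]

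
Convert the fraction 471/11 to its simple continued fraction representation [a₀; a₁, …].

471 = 42·11 + 9, so a_0 = 42
11 = 1·9 + 2, so a_1 = 1
9 = 4·2 + 1, so a_2 = 4
2 = 2·1 + 0, so a_3 = 2

[42; 1, 4, 2]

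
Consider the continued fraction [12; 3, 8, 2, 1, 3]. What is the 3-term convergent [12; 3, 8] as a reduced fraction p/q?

Start with 8.
3 + 1/(8/1) = 3 + 1/8 = 25/8
12 + 1/(25/8) = 12 + 8/25 = 308/25

308/25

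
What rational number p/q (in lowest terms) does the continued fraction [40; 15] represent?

601/15

Use the convergent recurrence hₖ = aₖ·hₖ₋₁ + hₖ₋₂ (and likewise for the denominators kₖ):
a_0 = 40: 40/1
a_1 = 15: 601/15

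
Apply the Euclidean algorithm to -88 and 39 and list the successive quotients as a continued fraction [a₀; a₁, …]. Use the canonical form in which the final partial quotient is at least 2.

-88 = -3·39 + 29, so a_0 = -3
39 = 1·29 + 10, so a_1 = 1
29 = 2·10 + 9, so a_2 = 2
10 = 1·9 + 1, so a_3 = 1
9 = 9·1 + 0, so a_4 = 9

[-3; 1, 2, 1, 9]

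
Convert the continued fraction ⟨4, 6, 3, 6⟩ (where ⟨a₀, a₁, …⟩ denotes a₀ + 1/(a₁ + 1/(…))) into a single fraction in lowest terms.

Work from the innermost term outward:
Start with 6.
3 + 1/(6/1) = 3 + 1/6 = 19/6
6 + 1/(19/6) = 6 + 6/19 = 120/19
4 + 1/(120/19) = 4 + 19/120 = 499/120

499/120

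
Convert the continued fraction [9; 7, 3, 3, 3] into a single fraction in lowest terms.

Compute successive convergents:
a_0 = 9: 9/1
a_1 = 7: 64/7
a_2 = 3: 201/22
a_3 = 3: 667/73
a_4 = 3: 2202/241

2202/241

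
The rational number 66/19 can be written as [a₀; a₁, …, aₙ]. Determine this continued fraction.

⌊66/19⌋ = 3, remainder 9
⌊19/9⌋ = 2, remainder 1
⌊9/1⌋ = 9, remainder 0

[3; 2, 9]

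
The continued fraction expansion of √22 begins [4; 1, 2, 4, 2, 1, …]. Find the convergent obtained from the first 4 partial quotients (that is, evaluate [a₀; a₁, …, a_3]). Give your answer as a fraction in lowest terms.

61/13

a_0 = 4: 4/1
a_1 = 1: 5/1
a_2 = 2: 14/3
a_3 = 4: 61/13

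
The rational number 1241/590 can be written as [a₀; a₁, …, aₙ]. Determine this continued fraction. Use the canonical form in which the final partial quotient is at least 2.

[2; 9, 1, 2, 20]

Run the Euclidean algorithm, recording each quotient:
1241 ÷ 590 → quotient 2, remainder 61
590 ÷ 61 → quotient 9, remainder 41
61 ÷ 41 → quotient 1, remainder 20
41 ÷ 20 → quotient 2, remainder 1
20 ÷ 1 → quotient 20, remainder 0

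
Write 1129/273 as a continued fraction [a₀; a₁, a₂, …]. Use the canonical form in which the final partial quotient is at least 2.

Repeatedly divide and take the remainder:
1129 = 4·273 + 37, so a_0 = 4
273 = 7·37 + 14, so a_1 = 7
37 = 2·14 + 9, so a_2 = 2
14 = 1·9 + 5, so a_3 = 1
9 = 1·5 + 4, so a_4 = 1
5 = 1·4 + 1, so a_5 = 1
4 = 4·1 + 0, so a_6 = 4

[4; 7, 2, 1, 1, 1, 4]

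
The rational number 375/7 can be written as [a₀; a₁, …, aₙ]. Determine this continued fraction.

375 = 53·7 + 4, so a_0 = 53
7 = 1·4 + 3, so a_1 = 1
4 = 1·3 + 1, so a_2 = 1
3 = 3·1 + 0, so a_3 = 3

[53; 1, 1, 3]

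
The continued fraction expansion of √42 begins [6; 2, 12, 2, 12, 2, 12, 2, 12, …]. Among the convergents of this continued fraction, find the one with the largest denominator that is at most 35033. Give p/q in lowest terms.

109194/16849

List convergents until the denominator exceeds the bound:
a_0 = 6: 6/1  (≤ bound)
a_1 = 2: 13/2  (≤ bound)
a_2 = 12: 162/25  (≤ bound)
a_3 = 2: 337/52  (≤ bound)
a_4 = 12: 4206/649  (≤ bound)
a_5 = 2: 8749/1350  (≤ bound)
a_6 = 12: 109194/16849  (≤ bound)
a_7 = 2: 227137/35048  (> 35033, stop)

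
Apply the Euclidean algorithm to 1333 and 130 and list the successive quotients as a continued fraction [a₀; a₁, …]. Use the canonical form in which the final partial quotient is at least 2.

1333 ÷ 130 → quotient 10, remainder 33
130 ÷ 33 → quotient 3, remainder 31
33 ÷ 31 → quotient 1, remainder 2
31 ÷ 2 → quotient 15, remainder 1
2 ÷ 1 → quotient 2, remainder 0

[10; 3, 1, 15, 2]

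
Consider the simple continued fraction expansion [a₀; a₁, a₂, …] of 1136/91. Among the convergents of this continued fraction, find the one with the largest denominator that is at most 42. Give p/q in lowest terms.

387/31

a_0 = 12: 12/1  (≤ bound)
a_1 = 2: 25/2  (≤ bound)
a_2 = 14: 362/29  (≤ bound)
a_3 = 1: 387/31  (≤ bound)
a_4 = 2: 1136/91  (> 42, stop)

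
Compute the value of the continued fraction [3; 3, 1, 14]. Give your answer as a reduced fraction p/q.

192/59

a_0 = 3: 3/1
a_1 = 3: 10/3
a_2 = 1: 13/4
a_3 = 14: 192/59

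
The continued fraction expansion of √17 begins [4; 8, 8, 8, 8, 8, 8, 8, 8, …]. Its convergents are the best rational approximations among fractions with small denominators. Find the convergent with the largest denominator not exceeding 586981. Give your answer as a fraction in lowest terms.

a_0 = 4: 4/1  (≤ bound)
a_1 = 8: 33/8  (≤ bound)
a_2 = 8: 268/65  (≤ bound)
a_3 = 8: 2177/528  (≤ bound)
a_4 = 8: 17684/4289  (≤ bound)
a_5 = 8: 143649/34840  (≤ bound)
a_6 = 8: 1166876/283009  (≤ bound)
a_7 = 8: 9478657/2298912  (> 586981, stop)

1166876/283009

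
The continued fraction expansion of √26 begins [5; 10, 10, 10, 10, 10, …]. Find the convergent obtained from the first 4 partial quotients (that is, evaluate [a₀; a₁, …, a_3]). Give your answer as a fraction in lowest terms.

5201/1020

Work from the innermost term outward:
Start with 10.
10 + 1/(10/1) = 10 + 1/10 = 101/10
10 + 1/(101/10) = 10 + 10/101 = 1020/101
5 + 1/(1020/101) = 5 + 101/1020 = 5201/1020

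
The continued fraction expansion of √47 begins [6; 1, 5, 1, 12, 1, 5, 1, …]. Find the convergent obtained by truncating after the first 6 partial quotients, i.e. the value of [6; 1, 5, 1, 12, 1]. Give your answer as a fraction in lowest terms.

a_0 = 6: 6/1
a_1 = 1: 7/1
a_2 = 5: 41/6
a_3 = 1: 48/7
a_4 = 12: 617/90
a_5 = 1: 665/97

665/97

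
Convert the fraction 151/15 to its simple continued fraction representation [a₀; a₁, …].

[10; 15]

151 ÷ 15 → quotient 10, remainder 1
15 ÷ 1 → quotient 15, remainder 0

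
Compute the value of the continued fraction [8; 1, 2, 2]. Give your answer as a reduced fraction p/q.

Use the convergent recurrence hₖ = aₖ·hₖ₋₁ + hₖ₋₂ (and likewise for the denominators kₖ):
a_0 = 8: 8/1
a_1 = 1: 9/1
a_2 = 2: 26/3
a_3 = 2: 61/7

61/7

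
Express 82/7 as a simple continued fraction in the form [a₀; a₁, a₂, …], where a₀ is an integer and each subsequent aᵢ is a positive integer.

[11; 1, 2, 2]

Apply division with remainder until the remainder is 0:
⌊82/7⌋ = 11, remainder 5
⌊7/5⌋ = 1, remainder 2
⌊5/2⌋ = 2, remainder 1
⌊2/1⌋ = 2, remainder 0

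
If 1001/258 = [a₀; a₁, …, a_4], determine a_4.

10

1001 ÷ 258 → quotient 3, remainder 227
258 ÷ 227 → quotient 1, remainder 31
227 ÷ 31 → quotient 7, remainder 10
31 ÷ 10 → quotient 3, remainder 1
10 ÷ 1 → quotient 10, remainder 0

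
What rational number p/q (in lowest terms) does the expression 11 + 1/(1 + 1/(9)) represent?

Starting at the tail and folding back:
Start with 9.
1 + 1/(9/1) = 1 + 1/9 = 10/9
11 + 1/(10/9) = 11 + 9/10 = 119/10

119/10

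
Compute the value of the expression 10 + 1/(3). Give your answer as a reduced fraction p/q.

Start with 3.
10 + 1/(3/1) = 10 + 1/3 = 31/3

31/3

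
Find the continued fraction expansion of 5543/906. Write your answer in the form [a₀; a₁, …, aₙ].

[6; 8, 2, 7, 7]

Apply division with remainder until the remainder is 0:
5543 = 6·906 + 107, so a_0 = 6
906 = 8·107 + 50, so a_1 = 8
107 = 2·50 + 7, so a_2 = 2
50 = 7·7 + 1, so a_3 = 7
7 = 7·1 + 0, so a_4 = 7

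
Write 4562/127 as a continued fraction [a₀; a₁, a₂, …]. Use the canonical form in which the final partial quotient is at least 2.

[35; 1, 11, 1, 2, 3]

Repeatedly divide and take the remainder:
4562 = 35·127 + 117, so a_0 = 35
127 = 1·117 + 10, so a_1 = 1
117 = 11·10 + 7, so a_2 = 11
10 = 1·7 + 3, so a_3 = 1
7 = 2·3 + 1, so a_4 = 2
3 = 3·1 + 0, so a_5 = 3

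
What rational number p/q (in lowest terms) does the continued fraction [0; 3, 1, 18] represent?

Start with 18.
1 + 1/(18/1) = 1 + 1/18 = 19/18
3 + 1/(19/18) = 3 + 18/19 = 75/19
0 + 1/(75/19) = 0 + 19/75 = 19/75

19/75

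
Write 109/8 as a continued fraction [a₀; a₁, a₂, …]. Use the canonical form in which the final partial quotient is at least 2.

[13; 1, 1, 1, 2]

Repeatedly divide and take the remainder:
109 = 13·8 + 5, so a_0 = 13
8 = 1·5 + 3, so a_1 = 1
5 = 1·3 + 2, so a_2 = 1
3 = 1·2 + 1, so a_3 = 1
2 = 2·1 + 0, so a_4 = 2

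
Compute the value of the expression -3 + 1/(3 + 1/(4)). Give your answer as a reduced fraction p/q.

Use the convergent recurrence hₖ = aₖ·hₖ₋₁ + hₖ₋₂ (and likewise for the denominators kₖ):
a_0 = -3: -3/1
a_1 = 3: -8/3
a_2 = 4: -35/13

-35/13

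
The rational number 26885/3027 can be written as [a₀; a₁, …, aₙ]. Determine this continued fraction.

⌊26885/3027⌋ = 8, remainder 2669
⌊3027/2669⌋ = 1, remainder 358
⌊2669/358⌋ = 7, remainder 163
⌊358/163⌋ = 2, remainder 32
⌊163/32⌋ = 5, remainder 3
⌊32/3⌋ = 10, remainder 2
⌊3/2⌋ = 1, remainder 1
⌊2/1⌋ = 2, remainder 0

[8; 1, 7, 2, 5, 10, 1, 2]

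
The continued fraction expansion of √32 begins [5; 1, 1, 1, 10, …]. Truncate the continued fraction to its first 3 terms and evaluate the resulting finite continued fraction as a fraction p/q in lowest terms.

11/2

a_0 = 5: 5/1
a_1 = 1: 6/1
a_2 = 1: 11/2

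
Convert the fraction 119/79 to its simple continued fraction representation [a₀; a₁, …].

⌊119/79⌋ = 1, remainder 40
⌊79/40⌋ = 1, remainder 39
⌊40/39⌋ = 1, remainder 1
⌊39/1⌋ = 39, remainder 0

[1; 1, 1, 39]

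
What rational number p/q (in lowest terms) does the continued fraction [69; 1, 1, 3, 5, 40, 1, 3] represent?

421510/6059

Work from the innermost term outward:
Start with 3.
1 + 1/(3/1) = 1 + 1/3 = 4/3
40 + 1/(4/3) = 40 + 3/4 = 163/4
5 + 1/(163/4) = 5 + 4/163 = 819/163
3 + 1/(819/163) = 3 + 163/819 = 2620/819
1 + 1/(2620/819) = 1 + 819/2620 = 3439/2620
1 + 1/(3439/2620) = 1 + 2620/3439 = 6059/3439
69 + 1/(6059/3439) = 69 + 3439/6059 = 421510/6059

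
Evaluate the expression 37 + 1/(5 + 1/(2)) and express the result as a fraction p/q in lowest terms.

409/11

a_0 = 37: 37/1
a_1 = 5: 186/5
a_2 = 2: 409/11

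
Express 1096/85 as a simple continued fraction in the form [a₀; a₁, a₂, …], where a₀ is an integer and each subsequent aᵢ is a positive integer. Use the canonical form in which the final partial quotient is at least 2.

[12; 1, 8, 2, 4]

Repeatedly divide and take the remainder:
1096 ÷ 85 → quotient 12, remainder 76
85 ÷ 76 → quotient 1, remainder 9
76 ÷ 9 → quotient 8, remainder 4
9 ÷ 4 → quotient 2, remainder 1
4 ÷ 1 → quotient 4, remainder 0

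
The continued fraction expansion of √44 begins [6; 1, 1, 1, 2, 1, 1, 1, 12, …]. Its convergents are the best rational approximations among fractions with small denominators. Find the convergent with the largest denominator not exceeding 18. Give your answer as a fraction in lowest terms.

73/11

List convergents until the denominator exceeds the bound:
a_0 = 6: 6/1  (≤ bound)
a_1 = 1: 7/1  (≤ bound)
a_2 = 1: 13/2  (≤ bound)
a_3 = 1: 20/3  (≤ bound)
a_4 = 2: 53/8  (≤ bound)
a_5 = 1: 73/11  (≤ bound)
a_6 = 1: 126/19  (> 18, stop)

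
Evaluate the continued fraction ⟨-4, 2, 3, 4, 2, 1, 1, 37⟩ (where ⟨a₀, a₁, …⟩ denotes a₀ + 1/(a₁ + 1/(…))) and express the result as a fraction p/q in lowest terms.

-21991/6165

Work from the innermost term outward:
Start with 37.
1 + 1/(37/1) = 1 + 1/37 = 38/37
1 + 1/(38/37) = 1 + 37/38 = 75/38
2 + 1/(75/38) = 2 + 38/75 = 188/75
4 + 1/(188/75) = 4 + 75/188 = 827/188
3 + 1/(827/188) = 3 + 188/827 = 2669/827
2 + 1/(2669/827) = 2 + 827/2669 = 6165/2669
-4 + 1/(6165/2669) = -4 + 2669/6165 = -21991/6165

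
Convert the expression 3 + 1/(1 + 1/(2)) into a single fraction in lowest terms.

Collapse the nested fraction from the inside out:
Start with 2.
1 + 1/(2/1) = 1 + 1/2 = 3/2
3 + 1/(3/2) = 3 + 2/3 = 11/3

11/3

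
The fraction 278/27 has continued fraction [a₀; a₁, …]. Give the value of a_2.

Run the Euclidean algorithm, recording each quotient:
278 ÷ 27 → quotient 10, remainder 8
27 ÷ 8 → quotient 3, remainder 3
8 ÷ 3 → quotient 2, remainder 2

2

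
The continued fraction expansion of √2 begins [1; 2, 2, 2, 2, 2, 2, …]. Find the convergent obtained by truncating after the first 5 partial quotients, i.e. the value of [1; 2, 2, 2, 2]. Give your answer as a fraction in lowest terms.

Compute successive convergents:
a_0 = 1: 1/1
a_1 = 2: 3/2
a_2 = 2: 7/5
a_3 = 2: 17/12
a_4 = 2: 41/29

41/29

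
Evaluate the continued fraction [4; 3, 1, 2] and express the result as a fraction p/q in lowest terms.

47/11

Build up convergents one term at a time:
a_0 = 4: 4/1
a_1 = 3: 13/3
a_2 = 1: 17/4
a_3 = 2: 47/11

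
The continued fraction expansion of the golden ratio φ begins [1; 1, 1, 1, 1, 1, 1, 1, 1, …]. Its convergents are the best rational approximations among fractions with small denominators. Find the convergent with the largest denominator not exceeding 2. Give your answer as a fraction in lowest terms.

3/2

a_0 = 1: 1/1  (≤ bound)
a_1 = 1: 2/1  (≤ bound)
a_2 = 1: 3/2  (≤ bound)
a_3 = 1: 5/3  (> 2, stop)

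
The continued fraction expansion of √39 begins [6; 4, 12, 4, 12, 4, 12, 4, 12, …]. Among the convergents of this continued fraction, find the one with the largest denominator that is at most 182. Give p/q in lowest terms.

306/49

a_0 = 6: 6/1  (≤ bound)
a_1 = 4: 25/4  (≤ bound)
a_2 = 12: 306/49  (≤ bound)
a_3 = 4: 1249/200  (> 182, stop)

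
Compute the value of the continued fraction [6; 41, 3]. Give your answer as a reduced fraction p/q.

a_0 = 6: 6/1
a_1 = 41: 247/41
a_2 = 3: 747/124

747/124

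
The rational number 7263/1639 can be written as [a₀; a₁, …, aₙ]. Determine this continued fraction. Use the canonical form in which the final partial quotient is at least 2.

[4; 2, 3, 7, 32]

7263 ÷ 1639 → quotient 4, remainder 707
1639 ÷ 707 → quotient 2, remainder 225
707 ÷ 225 → quotient 3, remainder 32
225 ÷ 32 → quotient 7, remainder 1
32 ÷ 1 → quotient 32, remainder 0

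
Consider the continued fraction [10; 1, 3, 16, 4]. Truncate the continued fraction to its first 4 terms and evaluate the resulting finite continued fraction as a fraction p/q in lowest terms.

Collapse the nested fraction from the inside out:
Start with 16.
3 + 1/(16/1) = 3 + 1/16 = 49/16
1 + 1/(49/16) = 1 + 16/49 = 65/49
10 + 1/(65/49) = 10 + 49/65 = 699/65

699/65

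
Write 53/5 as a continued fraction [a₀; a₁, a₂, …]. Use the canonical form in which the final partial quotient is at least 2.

[10; 1, 1, 2]

53 = 10·5 + 3, so a_0 = 10
5 = 1·3 + 2, so a_1 = 1
3 = 1·2 + 1, so a_2 = 1
2 = 2·1 + 0, so a_3 = 2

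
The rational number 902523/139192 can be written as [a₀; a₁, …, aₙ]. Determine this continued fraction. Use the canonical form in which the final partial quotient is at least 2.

[6; 2, 15, 7, 6, 34, 3]

⌊902523/139192⌋ = 6, remainder 67371
⌊139192/67371⌋ = 2, remainder 4450
⌊67371/4450⌋ = 15, remainder 621
⌊4450/621⌋ = 7, remainder 103
⌊621/103⌋ = 6, remainder 3
⌊103/3⌋ = 34, remainder 1
⌊3/1⌋ = 3, remainder 0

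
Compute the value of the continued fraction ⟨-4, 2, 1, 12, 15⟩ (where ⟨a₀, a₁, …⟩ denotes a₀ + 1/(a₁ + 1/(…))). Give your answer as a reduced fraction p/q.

Start with 15.
12 + 1/(15/1) = 12 + 1/15 = 181/15
1 + 1/(181/15) = 1 + 15/181 = 196/181
2 + 1/(196/181) = 2 + 181/196 = 573/196
-4 + 1/(573/196) = -4 + 196/573 = -2096/573

-2096/573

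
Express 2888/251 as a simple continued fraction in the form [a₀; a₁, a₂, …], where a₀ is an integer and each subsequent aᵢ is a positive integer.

[11; 1, 1, 41, 3]

2888 ÷ 251 → quotient 11, remainder 127
251 ÷ 127 → quotient 1, remainder 124
127 ÷ 124 → quotient 1, remainder 3
124 ÷ 3 → quotient 41, remainder 1
3 ÷ 1 → quotient 3, remainder 0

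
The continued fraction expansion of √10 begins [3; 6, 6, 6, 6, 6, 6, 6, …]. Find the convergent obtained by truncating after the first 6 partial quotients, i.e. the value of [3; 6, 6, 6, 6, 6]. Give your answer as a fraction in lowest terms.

27379/8658

Start with 6.
6 + 1/(6/1) = 6 + 1/6 = 37/6
6 + 1/(37/6) = 6 + 6/37 = 228/37
6 + 1/(228/37) = 6 + 37/228 = 1405/228
6 + 1/(1405/228) = 6 + 228/1405 = 8658/1405
3 + 1/(8658/1405) = 3 + 1405/8658 = 27379/8658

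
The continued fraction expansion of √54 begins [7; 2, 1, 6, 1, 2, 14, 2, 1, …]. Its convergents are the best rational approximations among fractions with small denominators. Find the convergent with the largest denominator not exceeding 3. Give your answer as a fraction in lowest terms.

22/3

List convergents until the denominator exceeds the bound:
a_0 = 7: 7/1  (≤ bound)
a_1 = 2: 15/2  (≤ bound)
a_2 = 1: 22/3  (≤ bound)
a_3 = 6: 147/20  (> 3, stop)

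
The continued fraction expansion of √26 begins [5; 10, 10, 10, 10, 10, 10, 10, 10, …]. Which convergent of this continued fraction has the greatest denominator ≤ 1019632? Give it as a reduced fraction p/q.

List convergents until the denominator exceeds the bound:
a_0 = 5: 5/1  (≤ bound)
a_1 = 10: 51/10  (≤ bound)
a_2 = 10: 515/101  (≤ bound)
a_3 = 10: 5201/1020  (≤ bound)
a_4 = 10: 52525/10301  (≤ bound)
a_5 = 10: 530451/104030  (≤ bound)
a_6 = 10: 5357035/1050601  (> 1019632, stop)

530451/104030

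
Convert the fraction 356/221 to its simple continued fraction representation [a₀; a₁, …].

Apply division with remainder until the remainder is 0:
356 = 1·221 + 135, so a_0 = 1
221 = 1·135 + 86, so a_1 = 1
135 = 1·86 + 49, so a_2 = 1
86 = 1·49 + 37, so a_3 = 1
49 = 1·37 + 12, so a_4 = 1
37 = 3·12 + 1, so a_5 = 3
12 = 12·1 + 0, so a_6 = 12

[1; 1, 1, 1, 1, 3, 12]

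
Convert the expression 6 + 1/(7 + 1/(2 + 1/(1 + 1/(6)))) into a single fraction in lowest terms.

902/147

a_0 = 6: 6/1
a_1 = 7: 43/7
a_2 = 2: 92/15
a_3 = 1: 135/22
a_4 = 6: 902/147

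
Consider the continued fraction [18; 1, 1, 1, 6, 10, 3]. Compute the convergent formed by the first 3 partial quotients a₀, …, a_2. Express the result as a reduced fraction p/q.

Starting at the tail and folding back:
Start with 1.
1 + 1/(1/1) = 1 + 1/1 = 2/1
18 + 1/(2/1) = 18 + 1/2 = 37/2

37/2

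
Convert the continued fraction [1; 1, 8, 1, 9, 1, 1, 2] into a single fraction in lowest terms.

Start with 2.
1 + 1/(2/1) = 1 + 1/2 = 3/2
1 + 1/(3/2) = 1 + 2/3 = 5/3
9 + 1/(5/3) = 9 + 3/5 = 48/5
1 + 1/(48/5) = 1 + 5/48 = 53/48
8 + 1/(53/48) = 8 + 48/53 = 472/53
1 + 1/(472/53) = 1 + 53/472 = 525/472
1 + 1/(525/472) = 1 + 472/525 = 997/525

997/525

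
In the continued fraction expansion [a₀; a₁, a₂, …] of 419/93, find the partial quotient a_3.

46

419 = 4·93 + 47, so a_0 = 4
93 = 1·47 + 46, so a_1 = 1
47 = 1·46 + 1, so a_2 = 1
46 = 46·1 + 0, so a_3 = 46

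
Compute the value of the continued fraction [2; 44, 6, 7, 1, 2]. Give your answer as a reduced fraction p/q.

Start with 2.
1 + 1/(2/1) = 1 + 1/2 = 3/2
7 + 1/(3/2) = 7 + 2/3 = 23/3
6 + 1/(23/3) = 6 + 3/23 = 141/23
44 + 1/(141/23) = 44 + 23/141 = 6227/141
2 + 1/(6227/141) = 2 + 141/6227 = 12595/6227

12595/6227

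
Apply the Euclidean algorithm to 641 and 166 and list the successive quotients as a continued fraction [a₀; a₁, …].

[3; 1, 6, 4, 1, 1, 2]

Apply division with remainder until the remainder is 0:
641 = 3·166 + 143, so a_0 = 3
166 = 1·143 + 23, so a_1 = 1
143 = 6·23 + 5, so a_2 = 6
23 = 4·5 + 3, so a_3 = 4
5 = 1·3 + 2, so a_4 = 1
3 = 1·2 + 1, so a_5 = 1
2 = 2·1 + 0, so a_6 = 2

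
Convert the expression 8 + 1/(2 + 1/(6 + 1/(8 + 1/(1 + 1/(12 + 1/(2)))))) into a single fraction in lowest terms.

26969/3187

Use the convergent recurrence hₖ = aₖ·hₖ₋₁ + hₖ₋₂ (and likewise for the denominators kₖ):
a_0 = 8: 8/1
a_1 = 2: 17/2
a_2 = 6: 110/13
a_3 = 8: 897/106
a_4 = 1: 1007/119
a_5 = 12: 12981/1534
a_6 = 2: 26969/3187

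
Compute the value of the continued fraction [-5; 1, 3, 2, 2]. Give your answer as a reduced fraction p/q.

Start with 2.
2 + 1/(2/1) = 2 + 1/2 = 5/2
3 + 1/(5/2) = 3 + 2/5 = 17/5
1 + 1/(17/5) = 1 + 5/17 = 22/17
-5 + 1/(22/17) = -5 + 17/22 = -93/22

-93/22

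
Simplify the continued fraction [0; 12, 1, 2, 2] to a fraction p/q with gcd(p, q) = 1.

a_0 = 0: 0/1
a_1 = 12: 1/12
a_2 = 1: 1/13
a_3 = 2: 3/38
a_4 = 2: 7/89

7/89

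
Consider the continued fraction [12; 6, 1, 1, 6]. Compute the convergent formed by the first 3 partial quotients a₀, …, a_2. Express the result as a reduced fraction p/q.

Collapse the nested fraction from the inside out:
Start with 1.
6 + 1/(1/1) = 6 + 1/1 = 7/1
12 + 1/(7/1) = 12 + 1/7 = 85/7

85/7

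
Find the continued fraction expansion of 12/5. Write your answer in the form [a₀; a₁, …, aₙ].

[2; 2, 2]

⌊12/5⌋ = 2, remainder 2
⌊5/2⌋ = 2, remainder 1
⌊2/1⌋ = 2, remainder 0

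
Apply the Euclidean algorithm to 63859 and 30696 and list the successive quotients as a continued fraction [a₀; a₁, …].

[2; 12, 2, 3, 1, 6, 13, 3]

⌊63859/30696⌋ = 2, remainder 2467
⌊30696/2467⌋ = 12, remainder 1092
⌊2467/1092⌋ = 2, remainder 283
⌊1092/283⌋ = 3, remainder 243
⌊283/243⌋ = 1, remainder 40
⌊243/40⌋ = 6, remainder 3
⌊40/3⌋ = 13, remainder 1
⌊3/1⌋ = 3, remainder 0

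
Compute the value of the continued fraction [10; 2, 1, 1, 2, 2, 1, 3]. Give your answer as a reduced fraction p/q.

Collapse the nested fraction from the inside out:
Start with 3.
1 + 1/(3/1) = 1 + 1/3 = 4/3
2 + 1/(4/3) = 2 + 3/4 = 11/4
2 + 1/(11/4) = 2 + 4/11 = 26/11
1 + 1/(26/11) = 1 + 11/26 = 37/26
1 + 1/(37/26) = 1 + 26/37 = 63/37
2 + 1/(63/37) = 2 + 37/63 = 163/63
10 + 1/(163/63) = 10 + 63/163 = 1693/163

1693/163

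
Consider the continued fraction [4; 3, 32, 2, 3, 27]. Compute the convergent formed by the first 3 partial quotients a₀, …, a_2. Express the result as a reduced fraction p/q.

Compute successive convergents:
a_0 = 4: 4/1
a_1 = 3: 13/3
a_2 = 32: 420/97

420/97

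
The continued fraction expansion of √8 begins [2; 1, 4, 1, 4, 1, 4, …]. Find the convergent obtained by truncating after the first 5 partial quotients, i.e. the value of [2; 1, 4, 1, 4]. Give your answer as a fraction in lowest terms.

82/29

Work from the innermost term outward:
Start with 4.
1 + 1/(4/1) = 1 + 1/4 = 5/4
4 + 1/(5/4) = 4 + 4/5 = 24/5
1 + 1/(24/5) = 1 + 5/24 = 29/24
2 + 1/(29/24) = 2 + 24/29 = 82/29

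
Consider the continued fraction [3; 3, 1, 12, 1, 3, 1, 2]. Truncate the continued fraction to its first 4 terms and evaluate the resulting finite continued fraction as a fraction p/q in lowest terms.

Work from the innermost term outward:
Start with 12.
1 + 1/(12/1) = 1 + 1/12 = 13/12
3 + 1/(13/12) = 3 + 12/13 = 51/13
3 + 1/(51/13) = 3 + 13/51 = 166/51

166/51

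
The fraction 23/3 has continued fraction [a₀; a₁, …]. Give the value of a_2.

23 = 7·3 + 2, so a_0 = 7
3 = 1·2 + 1, so a_1 = 1
2 = 2·1 + 0, so a_2 = 2

2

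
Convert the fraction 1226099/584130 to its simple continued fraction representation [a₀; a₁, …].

[2; 10, 10, 13, 13, 3, 3, 3]

1226099 = 2·584130 + 57839, so a_0 = 2
584130 = 10·57839 + 5740, so a_1 = 10
57839 = 10·5740 + 439, so a_2 = 10
5740 = 13·439 + 33, so a_3 = 13
439 = 13·33 + 10, so a_4 = 13
33 = 3·10 + 3, so a_5 = 3
10 = 3·3 + 1, so a_6 = 3
3 = 3·1 + 0, so a_7 = 3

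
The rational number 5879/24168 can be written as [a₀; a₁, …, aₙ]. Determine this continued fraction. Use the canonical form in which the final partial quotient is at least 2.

[0; 4, 9, 59, 3, 1, 2]

5879 ÷ 24168 → quotient 0, remainder 5879
24168 ÷ 5879 → quotient 4, remainder 652
5879 ÷ 652 → quotient 9, remainder 11
652 ÷ 11 → quotient 59, remainder 3
11 ÷ 3 → quotient 3, remainder 2
3 ÷ 2 → quotient 1, remainder 1
2 ÷ 1 → quotient 2, remainder 0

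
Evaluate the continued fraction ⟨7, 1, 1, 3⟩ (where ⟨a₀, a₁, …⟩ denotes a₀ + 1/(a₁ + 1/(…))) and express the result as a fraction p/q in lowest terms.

Start with 3.
1 + 1/(3/1) = 1 + 1/3 = 4/3
1 + 1/(4/3) = 1 + 3/4 = 7/4
7 + 1/(7/4) = 7 + 4/7 = 53/7

53/7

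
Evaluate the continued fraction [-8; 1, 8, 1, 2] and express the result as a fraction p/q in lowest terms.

a_0 = -8: -8/1
a_1 = 1: -7/1
a_2 = 8: -64/9
a_3 = 1: -71/10
a_4 = 2: -206/29

-206/29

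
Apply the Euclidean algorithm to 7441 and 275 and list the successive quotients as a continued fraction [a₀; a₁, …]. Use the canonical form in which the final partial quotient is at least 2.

7441 = 27·275 + 16, so a_0 = 27
275 = 17·16 + 3, so a_1 = 17
16 = 5·3 + 1, so a_2 = 5
3 = 3·1 + 0, so a_3 = 3

[27; 17, 5, 3]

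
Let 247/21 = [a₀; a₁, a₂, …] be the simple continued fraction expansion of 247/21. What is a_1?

1

247 = 11·21 + 16, so a_0 = 11
21 = 1·16 + 5, so a_1 = 1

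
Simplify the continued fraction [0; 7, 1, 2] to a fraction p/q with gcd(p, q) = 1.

3/23

Compute successive convergents:
a_0 = 0: 0/1
a_1 = 7: 1/7
a_2 = 1: 1/8
a_3 = 2: 3/23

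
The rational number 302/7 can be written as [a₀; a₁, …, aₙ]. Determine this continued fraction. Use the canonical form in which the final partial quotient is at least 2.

[43; 7]

Run the Euclidean algorithm, recording each quotient:
302 = 43·7 + 1, so a_0 = 43
7 = 7·1 + 0, so a_1 = 7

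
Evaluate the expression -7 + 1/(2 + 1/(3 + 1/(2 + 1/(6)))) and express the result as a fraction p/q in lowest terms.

Start with 6.
2 + 1/(6/1) = 2 + 1/6 = 13/6
3 + 1/(13/6) = 3 + 6/13 = 45/13
2 + 1/(45/13) = 2 + 13/45 = 103/45
-7 + 1/(103/45) = -7 + 45/103 = -676/103

-676/103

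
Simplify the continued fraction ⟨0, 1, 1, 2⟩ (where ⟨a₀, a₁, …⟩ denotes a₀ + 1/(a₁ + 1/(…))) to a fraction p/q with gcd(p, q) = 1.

3/5

Start with 2.
1 + 1/(2/1) = 1 + 1/2 = 3/2
1 + 1/(3/2) = 1 + 2/3 = 5/3
0 + 1/(5/3) = 0 + 3/5 = 3/5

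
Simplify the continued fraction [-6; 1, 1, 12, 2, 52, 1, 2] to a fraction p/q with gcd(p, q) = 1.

-45441/8291

Start with 2.
1 + 1/(2/1) = 1 + 1/2 = 3/2
52 + 1/(3/2) = 52 + 2/3 = 158/3
2 + 1/(158/3) = 2 + 3/158 = 319/158
12 + 1/(319/158) = 12 + 158/319 = 3986/319
1 + 1/(3986/319) = 1 + 319/3986 = 4305/3986
1 + 1/(4305/3986) = 1 + 3986/4305 = 8291/4305
-6 + 1/(8291/4305) = -6 + 4305/8291 = -45441/8291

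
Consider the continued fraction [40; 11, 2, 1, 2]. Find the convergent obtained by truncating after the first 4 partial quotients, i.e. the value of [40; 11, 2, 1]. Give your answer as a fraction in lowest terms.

Work from the innermost term outward:
Start with 1.
2 + 1/(1/1) = 2 + 1/1 = 3/1
11 + 1/(3/1) = 11 + 1/3 = 34/3
40 + 1/(34/3) = 40 + 3/34 = 1363/34

1363/34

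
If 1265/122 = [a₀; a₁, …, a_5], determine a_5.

6

1265 ÷ 122 → quotient 10, remainder 45
122 ÷ 45 → quotient 2, remainder 32
45 ÷ 32 → quotient 1, remainder 13
32 ÷ 13 → quotient 2, remainder 6
13 ÷ 6 → quotient 2, remainder 1
6 ÷ 1 → quotient 6, remainder 0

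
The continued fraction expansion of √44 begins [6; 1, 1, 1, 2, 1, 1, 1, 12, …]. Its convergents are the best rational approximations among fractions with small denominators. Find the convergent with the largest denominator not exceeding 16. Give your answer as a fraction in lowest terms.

73/11

List convergents until the denominator exceeds the bound:
a_0 = 6: 6/1  (≤ bound)
a_1 = 1: 7/1  (≤ bound)
a_2 = 1: 13/2  (≤ bound)
a_3 = 1: 20/3  (≤ bound)
a_4 = 2: 53/8  (≤ bound)
a_5 = 1: 73/11  (≤ bound)
a_6 = 1: 126/19  (> 16, stop)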